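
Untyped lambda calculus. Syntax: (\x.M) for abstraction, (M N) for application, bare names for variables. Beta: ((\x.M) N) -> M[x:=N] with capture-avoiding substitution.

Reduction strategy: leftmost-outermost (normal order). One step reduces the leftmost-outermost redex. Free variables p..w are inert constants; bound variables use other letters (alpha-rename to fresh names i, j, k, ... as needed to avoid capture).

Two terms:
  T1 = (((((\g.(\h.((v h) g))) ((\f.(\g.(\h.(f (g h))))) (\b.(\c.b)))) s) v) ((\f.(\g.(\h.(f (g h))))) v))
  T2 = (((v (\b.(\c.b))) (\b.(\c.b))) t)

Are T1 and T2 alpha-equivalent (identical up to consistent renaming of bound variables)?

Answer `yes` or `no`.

Term 1: (((((\g.(\h.((v h) g))) ((\f.(\g.(\h.(f (g h))))) (\b.(\c.b)))) s) v) ((\f.(\g.(\h.(f (g h))))) v))
Term 2: (((v (\b.(\c.b))) (\b.(\c.b))) t)
Alpha-equivalence: compare structure up to binder renaming.
Result: False

Answer: no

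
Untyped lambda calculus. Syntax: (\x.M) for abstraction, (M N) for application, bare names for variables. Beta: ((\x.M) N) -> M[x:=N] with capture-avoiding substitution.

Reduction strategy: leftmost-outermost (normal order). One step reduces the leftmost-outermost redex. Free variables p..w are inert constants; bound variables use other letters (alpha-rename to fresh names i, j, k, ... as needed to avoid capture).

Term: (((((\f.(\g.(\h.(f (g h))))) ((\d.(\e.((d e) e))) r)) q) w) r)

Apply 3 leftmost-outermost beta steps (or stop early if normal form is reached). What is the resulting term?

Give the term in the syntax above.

Answer: ((((\d.(\e.((d e) e))) r) (q w)) r)

Derivation:
Step 0: (((((\f.(\g.(\h.(f (g h))))) ((\d.(\e.((d e) e))) r)) q) w) r)
Step 1: ((((\g.(\h.(((\d.(\e.((d e) e))) r) (g h)))) q) w) r)
Step 2: (((\h.(((\d.(\e.((d e) e))) r) (q h))) w) r)
Step 3: ((((\d.(\e.((d e) e))) r) (q w)) r)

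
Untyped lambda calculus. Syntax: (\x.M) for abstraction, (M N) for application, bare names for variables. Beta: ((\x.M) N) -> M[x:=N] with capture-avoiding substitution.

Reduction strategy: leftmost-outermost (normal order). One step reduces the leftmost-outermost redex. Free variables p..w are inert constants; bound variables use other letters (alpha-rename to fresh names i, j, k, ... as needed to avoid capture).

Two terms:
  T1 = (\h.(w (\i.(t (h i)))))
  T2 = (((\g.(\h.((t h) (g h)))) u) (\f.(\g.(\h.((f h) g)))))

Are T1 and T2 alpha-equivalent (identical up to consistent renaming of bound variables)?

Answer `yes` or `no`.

Answer: no

Derivation:
Term 1: (\h.(w (\i.(t (h i)))))
Term 2: (((\g.(\h.((t h) (g h)))) u) (\f.(\g.(\h.((f h) g)))))
Alpha-equivalence: compare structure up to binder renaming.
Result: False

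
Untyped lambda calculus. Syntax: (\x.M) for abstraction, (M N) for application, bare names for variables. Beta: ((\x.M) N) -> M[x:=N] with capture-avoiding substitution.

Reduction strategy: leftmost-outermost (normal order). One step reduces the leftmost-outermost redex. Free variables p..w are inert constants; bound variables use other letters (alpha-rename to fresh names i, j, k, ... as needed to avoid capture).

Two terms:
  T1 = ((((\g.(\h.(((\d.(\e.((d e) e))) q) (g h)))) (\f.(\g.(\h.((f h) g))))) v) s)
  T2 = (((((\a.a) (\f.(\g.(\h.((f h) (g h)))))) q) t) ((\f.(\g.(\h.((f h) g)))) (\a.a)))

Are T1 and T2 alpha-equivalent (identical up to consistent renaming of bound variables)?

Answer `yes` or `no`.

Answer: no

Derivation:
Term 1: ((((\g.(\h.(((\d.(\e.((d e) e))) q) (g h)))) (\f.(\g.(\h.((f h) g))))) v) s)
Term 2: (((((\a.a) (\f.(\g.(\h.((f h) (g h)))))) q) t) ((\f.(\g.(\h.((f h) g)))) (\a.a)))
Alpha-equivalence: compare structure up to binder renaming.
Result: False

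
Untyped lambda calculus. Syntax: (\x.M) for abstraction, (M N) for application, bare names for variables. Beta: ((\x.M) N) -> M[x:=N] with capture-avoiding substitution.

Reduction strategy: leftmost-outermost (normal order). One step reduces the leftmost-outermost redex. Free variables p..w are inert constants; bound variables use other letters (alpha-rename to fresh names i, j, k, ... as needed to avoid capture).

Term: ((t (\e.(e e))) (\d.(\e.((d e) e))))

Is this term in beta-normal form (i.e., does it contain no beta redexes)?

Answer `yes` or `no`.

Term: ((t (\e.(e e))) (\d.(\e.((d e) e))))
No beta redexes found.

Answer: yes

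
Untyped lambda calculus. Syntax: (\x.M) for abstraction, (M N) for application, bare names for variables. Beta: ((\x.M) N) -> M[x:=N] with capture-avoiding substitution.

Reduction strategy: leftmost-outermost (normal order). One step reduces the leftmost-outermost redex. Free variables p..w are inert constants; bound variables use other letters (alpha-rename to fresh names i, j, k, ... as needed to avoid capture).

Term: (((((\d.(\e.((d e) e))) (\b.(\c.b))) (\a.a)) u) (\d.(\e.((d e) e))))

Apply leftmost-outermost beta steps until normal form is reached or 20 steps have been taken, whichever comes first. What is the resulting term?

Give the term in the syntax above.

Step 0: (((((\d.(\e.((d e) e))) (\b.(\c.b))) (\a.a)) u) (\d.(\e.((d e) e))))
Step 1: ((((\e.(((\b.(\c.b)) e) e)) (\a.a)) u) (\d.(\e.((d e) e))))
Step 2: (((((\b.(\c.b)) (\a.a)) (\a.a)) u) (\d.(\e.((d e) e))))
Step 3: ((((\c.(\a.a)) (\a.a)) u) (\d.(\e.((d e) e))))
Step 4: (((\a.a) u) (\d.(\e.((d e) e))))
Step 5: (u (\d.(\e.((d e) e))))

Answer: (u (\d.(\e.((d e) e))))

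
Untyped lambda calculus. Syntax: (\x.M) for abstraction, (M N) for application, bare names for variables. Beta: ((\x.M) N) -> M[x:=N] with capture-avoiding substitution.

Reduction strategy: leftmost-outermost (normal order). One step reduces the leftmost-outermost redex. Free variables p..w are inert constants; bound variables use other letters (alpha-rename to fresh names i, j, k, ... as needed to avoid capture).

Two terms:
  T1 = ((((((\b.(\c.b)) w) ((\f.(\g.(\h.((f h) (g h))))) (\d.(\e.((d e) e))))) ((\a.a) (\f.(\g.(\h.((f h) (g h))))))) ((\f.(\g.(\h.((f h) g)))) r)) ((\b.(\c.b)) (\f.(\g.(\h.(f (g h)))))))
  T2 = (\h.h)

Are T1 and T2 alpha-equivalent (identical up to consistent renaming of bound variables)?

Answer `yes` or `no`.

Answer: no

Derivation:
Term 1: ((((((\b.(\c.b)) w) ((\f.(\g.(\h.((f h) (g h))))) (\d.(\e.((d e) e))))) ((\a.a) (\f.(\g.(\h.((f h) (g h))))))) ((\f.(\g.(\h.((f h) g)))) r)) ((\b.(\c.b)) (\f.(\g.(\h.(f (g h)))))))
Term 2: (\h.h)
Alpha-equivalence: compare structure up to binder renaming.
Result: False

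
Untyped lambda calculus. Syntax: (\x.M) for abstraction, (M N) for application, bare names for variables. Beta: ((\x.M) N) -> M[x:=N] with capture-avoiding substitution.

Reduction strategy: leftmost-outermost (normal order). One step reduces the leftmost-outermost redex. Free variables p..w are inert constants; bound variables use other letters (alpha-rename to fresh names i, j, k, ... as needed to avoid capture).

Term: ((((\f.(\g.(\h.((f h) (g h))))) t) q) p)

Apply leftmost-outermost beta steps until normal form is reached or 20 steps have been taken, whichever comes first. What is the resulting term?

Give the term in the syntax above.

Step 0: ((((\f.(\g.(\h.((f h) (g h))))) t) q) p)
Step 1: (((\g.(\h.((t h) (g h)))) q) p)
Step 2: ((\h.((t h) (q h))) p)
Step 3: ((t p) (q p))

Answer: ((t p) (q p))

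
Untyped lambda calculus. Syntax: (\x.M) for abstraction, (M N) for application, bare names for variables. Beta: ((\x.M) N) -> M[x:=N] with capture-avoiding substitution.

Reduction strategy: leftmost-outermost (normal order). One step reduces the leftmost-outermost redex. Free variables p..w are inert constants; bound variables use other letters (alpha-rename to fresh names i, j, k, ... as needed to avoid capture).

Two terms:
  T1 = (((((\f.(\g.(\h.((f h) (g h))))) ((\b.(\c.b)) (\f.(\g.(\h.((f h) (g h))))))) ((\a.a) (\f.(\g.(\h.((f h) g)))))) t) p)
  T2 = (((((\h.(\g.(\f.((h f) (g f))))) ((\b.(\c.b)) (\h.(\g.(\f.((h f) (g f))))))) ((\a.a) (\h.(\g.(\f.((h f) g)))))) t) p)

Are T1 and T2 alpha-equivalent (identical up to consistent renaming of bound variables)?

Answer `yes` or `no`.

Term 1: (((((\f.(\g.(\h.((f h) (g h))))) ((\b.(\c.b)) (\f.(\g.(\h.((f h) (g h))))))) ((\a.a) (\f.(\g.(\h.((f h) g)))))) t) p)
Term 2: (((((\h.(\g.(\f.((h f) (g f))))) ((\b.(\c.b)) (\h.(\g.(\f.((h f) (g f))))))) ((\a.a) (\h.(\g.(\f.((h f) g)))))) t) p)
Alpha-equivalence: compare structure up to binder renaming.
Result: True

Answer: yes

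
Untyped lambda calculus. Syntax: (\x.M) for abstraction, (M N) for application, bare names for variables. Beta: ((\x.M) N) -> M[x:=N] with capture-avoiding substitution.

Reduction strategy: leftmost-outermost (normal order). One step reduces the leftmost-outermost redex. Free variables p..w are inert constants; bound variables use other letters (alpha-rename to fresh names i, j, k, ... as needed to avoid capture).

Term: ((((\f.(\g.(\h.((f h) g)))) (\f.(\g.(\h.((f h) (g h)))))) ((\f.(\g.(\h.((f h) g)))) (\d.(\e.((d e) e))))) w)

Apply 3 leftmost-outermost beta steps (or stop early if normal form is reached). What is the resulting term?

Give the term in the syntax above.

Answer: (((\f.(\g.(\h.((f h) (g h))))) w) ((\f.(\g.(\h.((f h) g)))) (\d.(\e.((d e) e)))))

Derivation:
Step 0: ((((\f.(\g.(\h.((f h) g)))) (\f.(\g.(\h.((f h) (g h)))))) ((\f.(\g.(\h.((f h) g)))) (\d.(\e.((d e) e))))) w)
Step 1: (((\g.(\h.(((\f.(\g.(\h.((f h) (g h))))) h) g))) ((\f.(\g.(\h.((f h) g)))) (\d.(\e.((d e) e))))) w)
Step 2: ((\h.(((\f.(\g.(\h.((f h) (g h))))) h) ((\f.(\g.(\h.((f h) g)))) (\d.(\e.((d e) e)))))) w)
Step 3: (((\f.(\g.(\h.((f h) (g h))))) w) ((\f.(\g.(\h.((f h) g)))) (\d.(\e.((d e) e)))))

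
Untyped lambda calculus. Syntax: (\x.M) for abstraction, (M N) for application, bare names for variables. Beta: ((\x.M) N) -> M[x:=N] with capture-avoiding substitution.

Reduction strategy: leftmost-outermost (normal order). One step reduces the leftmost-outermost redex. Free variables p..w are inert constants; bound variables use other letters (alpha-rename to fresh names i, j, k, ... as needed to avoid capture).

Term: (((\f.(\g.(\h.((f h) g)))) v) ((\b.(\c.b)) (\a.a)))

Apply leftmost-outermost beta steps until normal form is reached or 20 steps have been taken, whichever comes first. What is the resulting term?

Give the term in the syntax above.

Step 0: (((\f.(\g.(\h.((f h) g)))) v) ((\b.(\c.b)) (\a.a)))
Step 1: ((\g.(\h.((v h) g))) ((\b.(\c.b)) (\a.a)))
Step 2: (\h.((v h) ((\b.(\c.b)) (\a.a))))
Step 3: (\h.((v h) (\c.(\a.a))))

Answer: (\h.((v h) (\c.(\a.a))))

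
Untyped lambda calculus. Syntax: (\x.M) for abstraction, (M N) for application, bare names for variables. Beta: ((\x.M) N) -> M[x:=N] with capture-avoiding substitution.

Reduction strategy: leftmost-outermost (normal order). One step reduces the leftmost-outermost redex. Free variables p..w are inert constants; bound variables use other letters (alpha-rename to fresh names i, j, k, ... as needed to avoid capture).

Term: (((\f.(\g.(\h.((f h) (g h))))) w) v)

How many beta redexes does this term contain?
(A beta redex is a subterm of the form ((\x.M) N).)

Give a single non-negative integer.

Answer: 1

Derivation:
Term: (((\f.(\g.(\h.((f h) (g h))))) w) v)
  Redex: ((\f.(\g.(\h.((f h) (g h))))) w)
Total redexes: 1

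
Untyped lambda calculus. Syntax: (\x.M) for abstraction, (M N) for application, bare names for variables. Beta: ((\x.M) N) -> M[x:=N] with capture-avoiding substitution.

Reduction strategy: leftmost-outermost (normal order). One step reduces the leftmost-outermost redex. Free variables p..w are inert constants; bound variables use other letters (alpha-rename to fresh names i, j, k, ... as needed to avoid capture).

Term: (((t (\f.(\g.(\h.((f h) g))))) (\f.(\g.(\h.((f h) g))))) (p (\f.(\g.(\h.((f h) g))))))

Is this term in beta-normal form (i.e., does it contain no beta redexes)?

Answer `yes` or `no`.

Answer: yes

Derivation:
Term: (((t (\f.(\g.(\h.((f h) g))))) (\f.(\g.(\h.((f h) g))))) (p (\f.(\g.(\h.((f h) g))))))
No beta redexes found.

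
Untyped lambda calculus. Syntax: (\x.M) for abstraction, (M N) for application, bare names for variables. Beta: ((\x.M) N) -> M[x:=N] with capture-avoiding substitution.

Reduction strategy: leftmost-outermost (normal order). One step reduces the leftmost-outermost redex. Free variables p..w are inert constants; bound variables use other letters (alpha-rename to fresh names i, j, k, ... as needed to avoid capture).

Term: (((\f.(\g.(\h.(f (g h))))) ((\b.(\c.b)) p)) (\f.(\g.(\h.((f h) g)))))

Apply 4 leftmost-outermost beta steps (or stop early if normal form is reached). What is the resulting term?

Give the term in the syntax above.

Step 0: (((\f.(\g.(\h.(f (g h))))) ((\b.(\c.b)) p)) (\f.(\g.(\h.((f h) g)))))
Step 1: ((\g.(\h.(((\b.(\c.b)) p) (g h)))) (\f.(\g.(\h.((f h) g)))))
Step 2: (\h.(((\b.(\c.b)) p) ((\f.(\g.(\h.((f h) g)))) h)))
Step 3: (\h.((\c.p) ((\f.(\g.(\h.((f h) g)))) h)))
Step 4: (\h.p)

Answer: (\h.p)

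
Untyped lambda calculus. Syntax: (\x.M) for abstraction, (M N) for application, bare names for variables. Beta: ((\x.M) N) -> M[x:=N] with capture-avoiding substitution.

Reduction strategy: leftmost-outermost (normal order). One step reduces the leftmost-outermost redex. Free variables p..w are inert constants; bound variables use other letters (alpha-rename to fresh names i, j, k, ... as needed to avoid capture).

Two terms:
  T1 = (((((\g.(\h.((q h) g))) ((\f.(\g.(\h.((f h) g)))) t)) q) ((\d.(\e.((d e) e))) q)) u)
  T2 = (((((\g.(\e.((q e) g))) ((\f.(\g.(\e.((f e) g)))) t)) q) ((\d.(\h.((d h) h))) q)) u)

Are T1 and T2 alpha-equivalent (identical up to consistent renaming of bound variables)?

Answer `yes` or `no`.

Answer: yes

Derivation:
Term 1: (((((\g.(\h.((q h) g))) ((\f.(\g.(\h.((f h) g)))) t)) q) ((\d.(\e.((d e) e))) q)) u)
Term 2: (((((\g.(\e.((q e) g))) ((\f.(\g.(\e.((f e) g)))) t)) q) ((\d.(\h.((d h) h))) q)) u)
Alpha-equivalence: compare structure up to binder renaming.
Result: True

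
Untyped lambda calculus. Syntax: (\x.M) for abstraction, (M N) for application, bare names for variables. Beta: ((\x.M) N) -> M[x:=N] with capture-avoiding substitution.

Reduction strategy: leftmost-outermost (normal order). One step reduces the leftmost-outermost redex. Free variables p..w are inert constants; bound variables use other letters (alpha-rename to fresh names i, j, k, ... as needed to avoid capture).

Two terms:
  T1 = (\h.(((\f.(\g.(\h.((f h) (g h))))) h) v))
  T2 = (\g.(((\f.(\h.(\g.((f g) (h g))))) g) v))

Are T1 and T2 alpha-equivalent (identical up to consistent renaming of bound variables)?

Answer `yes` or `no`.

Term 1: (\h.(((\f.(\g.(\h.((f h) (g h))))) h) v))
Term 2: (\g.(((\f.(\h.(\g.((f g) (h g))))) g) v))
Alpha-equivalence: compare structure up to binder renaming.
Result: True

Answer: yes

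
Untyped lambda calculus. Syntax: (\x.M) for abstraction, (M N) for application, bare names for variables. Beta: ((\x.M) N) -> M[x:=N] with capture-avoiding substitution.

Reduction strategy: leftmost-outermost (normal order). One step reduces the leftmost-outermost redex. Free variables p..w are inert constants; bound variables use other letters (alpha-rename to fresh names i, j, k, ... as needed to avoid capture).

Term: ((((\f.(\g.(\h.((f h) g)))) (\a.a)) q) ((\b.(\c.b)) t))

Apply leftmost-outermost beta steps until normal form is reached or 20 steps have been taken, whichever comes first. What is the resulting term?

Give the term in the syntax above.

Step 0: ((((\f.(\g.(\h.((f h) g)))) (\a.a)) q) ((\b.(\c.b)) t))
Step 1: (((\g.(\h.(((\a.a) h) g))) q) ((\b.(\c.b)) t))
Step 2: ((\h.(((\a.a) h) q)) ((\b.(\c.b)) t))
Step 3: (((\a.a) ((\b.(\c.b)) t)) q)
Step 4: (((\b.(\c.b)) t) q)
Step 5: ((\c.t) q)
Step 6: t

Answer: t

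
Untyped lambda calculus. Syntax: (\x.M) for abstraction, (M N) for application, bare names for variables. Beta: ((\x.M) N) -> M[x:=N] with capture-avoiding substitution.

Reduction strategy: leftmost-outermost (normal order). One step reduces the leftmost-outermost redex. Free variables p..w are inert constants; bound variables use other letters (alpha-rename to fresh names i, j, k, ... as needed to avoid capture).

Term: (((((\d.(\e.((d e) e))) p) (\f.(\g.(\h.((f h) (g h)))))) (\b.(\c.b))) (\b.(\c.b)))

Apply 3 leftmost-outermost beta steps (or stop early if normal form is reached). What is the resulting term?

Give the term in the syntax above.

Answer: ((((p (\f.(\g.(\h.((f h) (g h)))))) (\f.(\g.(\h.((f h) (g h)))))) (\b.(\c.b))) (\b.(\c.b)))

Derivation:
Step 0: (((((\d.(\e.((d e) e))) p) (\f.(\g.(\h.((f h) (g h)))))) (\b.(\c.b))) (\b.(\c.b)))
Step 1: ((((\e.((p e) e)) (\f.(\g.(\h.((f h) (g h)))))) (\b.(\c.b))) (\b.(\c.b)))
Step 2: ((((p (\f.(\g.(\h.((f h) (g h)))))) (\f.(\g.(\h.((f h) (g h)))))) (\b.(\c.b))) (\b.(\c.b)))
Step 3: (normal form reached)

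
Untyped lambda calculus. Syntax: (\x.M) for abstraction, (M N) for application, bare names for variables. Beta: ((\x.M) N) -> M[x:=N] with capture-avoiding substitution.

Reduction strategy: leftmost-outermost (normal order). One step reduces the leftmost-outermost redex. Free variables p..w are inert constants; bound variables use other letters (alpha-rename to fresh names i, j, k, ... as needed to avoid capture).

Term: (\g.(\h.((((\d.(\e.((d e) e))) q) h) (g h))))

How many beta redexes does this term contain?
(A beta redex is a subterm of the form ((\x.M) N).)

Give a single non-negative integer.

Term: (\g.(\h.((((\d.(\e.((d e) e))) q) h) (g h))))
  Redex: ((\d.(\e.((d e) e))) q)
Total redexes: 1

Answer: 1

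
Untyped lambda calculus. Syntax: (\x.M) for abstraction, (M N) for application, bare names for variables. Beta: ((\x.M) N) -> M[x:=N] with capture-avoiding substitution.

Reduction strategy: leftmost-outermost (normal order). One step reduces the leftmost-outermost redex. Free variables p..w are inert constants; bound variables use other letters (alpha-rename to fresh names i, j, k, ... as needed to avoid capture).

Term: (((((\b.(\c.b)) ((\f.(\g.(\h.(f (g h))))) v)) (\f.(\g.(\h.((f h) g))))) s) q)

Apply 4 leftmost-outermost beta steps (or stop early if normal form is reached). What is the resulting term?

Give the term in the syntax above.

Step 0: (((((\b.(\c.b)) ((\f.(\g.(\h.(f (g h))))) v)) (\f.(\g.(\h.((f h) g))))) s) q)
Step 1: ((((\c.((\f.(\g.(\h.(f (g h))))) v)) (\f.(\g.(\h.((f h) g))))) s) q)
Step 2: ((((\f.(\g.(\h.(f (g h))))) v) s) q)
Step 3: (((\g.(\h.(v (g h)))) s) q)
Step 4: ((\h.(v (s h))) q)

Answer: ((\h.(v (s h))) q)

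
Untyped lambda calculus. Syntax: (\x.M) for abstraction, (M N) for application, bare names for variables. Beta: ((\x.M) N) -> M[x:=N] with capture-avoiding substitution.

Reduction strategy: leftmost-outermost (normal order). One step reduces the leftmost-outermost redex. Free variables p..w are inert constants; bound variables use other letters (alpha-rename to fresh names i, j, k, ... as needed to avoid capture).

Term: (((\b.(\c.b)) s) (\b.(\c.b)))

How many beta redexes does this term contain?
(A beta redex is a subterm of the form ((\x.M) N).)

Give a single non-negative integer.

Term: (((\b.(\c.b)) s) (\b.(\c.b)))
  Redex: ((\b.(\c.b)) s)
Total redexes: 1

Answer: 1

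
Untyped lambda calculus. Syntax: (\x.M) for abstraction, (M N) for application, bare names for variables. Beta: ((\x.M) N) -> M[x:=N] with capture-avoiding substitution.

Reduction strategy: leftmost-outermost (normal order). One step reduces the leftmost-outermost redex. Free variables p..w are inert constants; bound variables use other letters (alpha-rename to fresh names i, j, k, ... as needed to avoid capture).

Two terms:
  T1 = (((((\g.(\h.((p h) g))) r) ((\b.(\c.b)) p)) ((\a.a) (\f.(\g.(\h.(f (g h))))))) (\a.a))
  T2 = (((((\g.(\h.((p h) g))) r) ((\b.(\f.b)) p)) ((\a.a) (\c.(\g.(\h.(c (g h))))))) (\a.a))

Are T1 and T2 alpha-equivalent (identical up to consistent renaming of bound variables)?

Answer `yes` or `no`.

Answer: yes

Derivation:
Term 1: (((((\g.(\h.((p h) g))) r) ((\b.(\c.b)) p)) ((\a.a) (\f.(\g.(\h.(f (g h))))))) (\a.a))
Term 2: (((((\g.(\h.((p h) g))) r) ((\b.(\f.b)) p)) ((\a.a) (\c.(\g.(\h.(c (g h))))))) (\a.a))
Alpha-equivalence: compare structure up to binder renaming.
Result: True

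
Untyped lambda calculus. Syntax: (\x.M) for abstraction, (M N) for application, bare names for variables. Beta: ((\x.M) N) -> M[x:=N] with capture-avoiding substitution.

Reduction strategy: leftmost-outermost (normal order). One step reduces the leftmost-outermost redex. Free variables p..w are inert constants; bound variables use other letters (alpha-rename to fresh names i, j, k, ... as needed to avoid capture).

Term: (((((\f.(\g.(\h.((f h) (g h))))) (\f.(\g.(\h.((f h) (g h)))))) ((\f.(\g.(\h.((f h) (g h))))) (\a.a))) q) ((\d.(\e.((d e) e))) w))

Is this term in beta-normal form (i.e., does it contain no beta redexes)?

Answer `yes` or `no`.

Term: (((((\f.(\g.(\h.((f h) (g h))))) (\f.(\g.(\h.((f h) (g h)))))) ((\f.(\g.(\h.((f h) (g h))))) (\a.a))) q) ((\d.(\e.((d e) e))) w))
Found 3 beta redex(es).

Answer: no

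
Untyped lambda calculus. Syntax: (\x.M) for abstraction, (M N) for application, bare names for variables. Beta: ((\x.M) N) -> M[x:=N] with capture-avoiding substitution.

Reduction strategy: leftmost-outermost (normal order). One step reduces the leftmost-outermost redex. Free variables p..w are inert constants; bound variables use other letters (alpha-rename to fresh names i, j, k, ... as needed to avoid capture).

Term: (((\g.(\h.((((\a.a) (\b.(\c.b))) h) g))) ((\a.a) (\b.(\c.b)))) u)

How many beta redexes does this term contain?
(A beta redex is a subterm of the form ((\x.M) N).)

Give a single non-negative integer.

Term: (((\g.(\h.((((\a.a) (\b.(\c.b))) h) g))) ((\a.a) (\b.(\c.b)))) u)
  Redex: ((\g.(\h.((((\a.a) (\b.(\c.b))) h) g))) ((\a.a) (\b.(\c.b))))
  Redex: ((\a.a) (\b.(\c.b)))
  Redex: ((\a.a) (\b.(\c.b)))
Total redexes: 3

Answer: 3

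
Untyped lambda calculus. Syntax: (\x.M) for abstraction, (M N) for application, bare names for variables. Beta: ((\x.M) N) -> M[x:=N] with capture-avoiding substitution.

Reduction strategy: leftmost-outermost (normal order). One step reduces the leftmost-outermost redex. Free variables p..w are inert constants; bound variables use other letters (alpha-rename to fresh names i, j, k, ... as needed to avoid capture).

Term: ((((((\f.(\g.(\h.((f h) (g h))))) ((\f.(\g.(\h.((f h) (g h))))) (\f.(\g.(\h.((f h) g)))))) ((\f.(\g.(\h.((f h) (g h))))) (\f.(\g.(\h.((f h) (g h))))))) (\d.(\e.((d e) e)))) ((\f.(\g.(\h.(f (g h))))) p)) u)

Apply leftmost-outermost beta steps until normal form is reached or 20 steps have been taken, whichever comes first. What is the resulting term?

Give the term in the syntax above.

Step 0: ((((((\f.(\g.(\h.((f h) (g h))))) ((\f.(\g.(\h.((f h) (g h))))) (\f.(\g.(\h.((f h) g)))))) ((\f.(\g.(\h.((f h) (g h))))) (\f.(\g.(\h.((f h) (g h))))))) (\d.(\e.((d e) e)))) ((\f.(\g.(\h.(f (g h))))) p)) u)
Step 1: (((((\g.(\h.((((\f.(\g.(\h.((f h) (g h))))) (\f.(\g.(\h.((f h) g))))) h) (g h)))) ((\f.(\g.(\h.((f h) (g h))))) (\f.(\g.(\h.((f h) (g h))))))) (\d.(\e.((d e) e)))) ((\f.(\g.(\h.(f (g h))))) p)) u)
Step 2: ((((\h.((((\f.(\g.(\h.((f h) (g h))))) (\f.(\g.(\h.((f h) g))))) h) (((\f.(\g.(\h.((f h) (g h))))) (\f.(\g.(\h.((f h) (g h)))))) h))) (\d.(\e.((d e) e)))) ((\f.(\g.(\h.(f (g h))))) p)) u)
Step 3: ((((((\f.(\g.(\h.((f h) (g h))))) (\f.(\g.(\h.((f h) g))))) (\d.(\e.((d e) e)))) (((\f.(\g.(\h.((f h) (g h))))) (\f.(\g.(\h.((f h) (g h)))))) (\d.(\e.((d e) e))))) ((\f.(\g.(\h.(f (g h))))) p)) u)
Step 4: (((((\g.(\h.(((\f.(\g.(\h.((f h) g)))) h) (g h)))) (\d.(\e.((d e) e)))) (((\f.(\g.(\h.((f h) (g h))))) (\f.(\g.(\h.((f h) (g h)))))) (\d.(\e.((d e) e))))) ((\f.(\g.(\h.(f (g h))))) p)) u)
Step 5: ((((\h.(((\f.(\g.(\h.((f h) g)))) h) ((\d.(\e.((d e) e))) h))) (((\f.(\g.(\h.((f h) (g h))))) (\f.(\g.(\h.((f h) (g h)))))) (\d.(\e.((d e) e))))) ((\f.(\g.(\h.(f (g h))))) p)) u)
Step 6: (((((\f.(\g.(\h.((f h) g)))) (((\f.(\g.(\h.((f h) (g h))))) (\f.(\g.(\h.((f h) (g h)))))) (\d.(\e.((d e) e))))) ((\d.(\e.((d e) e))) (((\f.(\g.(\h.((f h) (g h))))) (\f.(\g.(\h.((f h) (g h)))))) (\d.(\e.((d e) e)))))) ((\f.(\g.(\h.(f (g h))))) p)) u)
Step 7: ((((\g.(\h.(((((\f.(\g.(\h.((f h) (g h))))) (\f.(\g.(\h.((f h) (g h)))))) (\d.(\e.((d e) e)))) h) g))) ((\d.(\e.((d e) e))) (((\f.(\g.(\h.((f h) (g h))))) (\f.(\g.(\h.((f h) (g h)))))) (\d.(\e.((d e) e)))))) ((\f.(\g.(\h.(f (g h))))) p)) u)
Step 8: (((\h.(((((\f.(\g.(\h.((f h) (g h))))) (\f.(\g.(\h.((f h) (g h)))))) (\d.(\e.((d e) e)))) h) ((\d.(\e.((d e) e))) (((\f.(\g.(\h.((f h) (g h))))) (\f.(\g.(\h.((f h) (g h)))))) (\d.(\e.((d e) e))))))) ((\f.(\g.(\h.(f (g h))))) p)) u)
Step 9: ((((((\f.(\g.(\h.((f h) (g h))))) (\f.(\g.(\h.((f h) (g h)))))) (\d.(\e.((d e) e)))) ((\f.(\g.(\h.(f (g h))))) p)) ((\d.(\e.((d e) e))) (((\f.(\g.(\h.((f h) (g h))))) (\f.(\g.(\h.((f h) (g h)))))) (\d.(\e.((d e) e)))))) u)
Step 10: (((((\g.(\h.(((\f.(\g.(\h.((f h) (g h))))) h) (g h)))) (\d.(\e.((d e) e)))) ((\f.(\g.(\h.(f (g h))))) p)) ((\d.(\e.((d e) e))) (((\f.(\g.(\h.((f h) (g h))))) (\f.(\g.(\h.((f h) (g h)))))) (\d.(\e.((d e) e)))))) u)
Step 11: ((((\h.(((\f.(\g.(\h.((f h) (g h))))) h) ((\d.(\e.((d e) e))) h))) ((\f.(\g.(\h.(f (g h))))) p)) ((\d.(\e.((d e) e))) (((\f.(\g.(\h.((f h) (g h))))) (\f.(\g.(\h.((f h) (g h)))))) (\d.(\e.((d e) e)))))) u)
Step 12: (((((\f.(\g.(\h.((f h) (g h))))) ((\f.(\g.(\h.(f (g h))))) p)) ((\d.(\e.((d e) e))) ((\f.(\g.(\h.(f (g h))))) p))) ((\d.(\e.((d e) e))) (((\f.(\g.(\h.((f h) (g h))))) (\f.(\g.(\h.((f h) (g h)))))) (\d.(\e.((d e) e)))))) u)
Step 13: ((((\g.(\h.((((\f.(\g.(\h.(f (g h))))) p) h) (g h)))) ((\d.(\e.((d e) e))) ((\f.(\g.(\h.(f (g h))))) p))) ((\d.(\e.((d e) e))) (((\f.(\g.(\h.((f h) (g h))))) (\f.(\g.(\h.((f h) (g h)))))) (\d.(\e.((d e) e)))))) u)
Step 14: (((\h.((((\f.(\g.(\h.(f (g h))))) p) h) (((\d.(\e.((d e) e))) ((\f.(\g.(\h.(f (g h))))) p)) h))) ((\d.(\e.((d e) e))) (((\f.(\g.(\h.((f h) (g h))))) (\f.(\g.(\h.((f h) (g h)))))) (\d.(\e.((d e) e)))))) u)
Step 15: (((((\f.(\g.(\h.(f (g h))))) p) ((\d.(\e.((d e) e))) (((\f.(\g.(\h.((f h) (g h))))) (\f.(\g.(\h.((f h) (g h)))))) (\d.(\e.((d e) e)))))) (((\d.(\e.((d e) e))) ((\f.(\g.(\h.(f (g h))))) p)) ((\d.(\e.((d e) e))) (((\f.(\g.(\h.((f h) (g h))))) (\f.(\g.(\h.((f h) (g h)))))) (\d.(\e.((d e) e))))))) u)
Step 16: ((((\g.(\h.(p (g h)))) ((\d.(\e.((d e) e))) (((\f.(\g.(\h.((f h) (g h))))) (\f.(\g.(\h.((f h) (g h)))))) (\d.(\e.((d e) e)))))) (((\d.(\e.((d e) e))) ((\f.(\g.(\h.(f (g h))))) p)) ((\d.(\e.((d e) e))) (((\f.(\g.(\h.((f h) (g h))))) (\f.(\g.(\h.((f h) (g h)))))) (\d.(\e.((d e) e))))))) u)
Step 17: (((\h.(p (((\d.(\e.((d e) e))) (((\f.(\g.(\h.((f h) (g h))))) (\f.(\g.(\h.((f h) (g h)))))) (\d.(\e.((d e) e))))) h))) (((\d.(\e.((d e) e))) ((\f.(\g.(\h.(f (g h))))) p)) ((\d.(\e.((d e) e))) (((\f.(\g.(\h.((f h) (g h))))) (\f.(\g.(\h.((f h) (g h)))))) (\d.(\e.((d e) e))))))) u)
Step 18: ((p (((\d.(\e.((d e) e))) (((\f.(\g.(\h.((f h) (g h))))) (\f.(\g.(\h.((f h) (g h)))))) (\d.(\e.((d e) e))))) (((\d.(\e.((d e) e))) ((\f.(\g.(\h.(f (g h))))) p)) ((\d.(\e.((d e) e))) (((\f.(\g.(\h.((f h) (g h))))) (\f.(\g.(\h.((f h) (g h)))))) (\d.(\e.((d e) e)))))))) u)
Step 19: ((p ((\e.(((((\f.(\g.(\h.((f h) (g h))))) (\f.(\g.(\h.((f h) (g h)))))) (\d.(\e.((d e) e)))) e) e)) (((\d.(\e.((d e) e))) ((\f.(\g.(\h.(f (g h))))) p)) ((\d.(\e.((d e) e))) (((\f.(\g.(\h.((f h) (g h))))) (\f.(\g.(\h.((f h) (g h)))))) (\d.(\e.((d e) e)))))))) u)
Step 20: ((p (((((\f.(\g.(\h.((f h) (g h))))) (\f.(\g.(\h.((f h) (g h)))))) (\d.(\e.((d e) e)))) (((\d.(\e.((d e) e))) ((\f.(\g.(\h.(f (g h))))) p)) ((\d.(\e.((d e) e))) (((\f.(\g.(\h.((f h) (g h))))) (\f.(\g.(\h.((f h) (g h)))))) (\d.(\e.((d e) e))))))) (((\d.(\e.((d e) e))) ((\f.(\g.(\h.(f (g h))))) p)) ((\d.(\e.((d e) e))) (((\f.(\g.(\h.((f h) (g h))))) (\f.(\g.(\h.((f h) (g h)))))) (\d.(\e.((d e) e)))))))) u)

Answer: ((p (((((\f.(\g.(\h.((f h) (g h))))) (\f.(\g.(\h.((f h) (g h)))))) (\d.(\e.((d e) e)))) (((\d.(\e.((d e) e))) ((\f.(\g.(\h.(f (g h))))) p)) ((\d.(\e.((d e) e))) (((\f.(\g.(\h.((f h) (g h))))) (\f.(\g.(\h.((f h) (g h)))))) (\d.(\e.((d e) e))))))) (((\d.(\e.((d e) e))) ((\f.(\g.(\h.(f (g h))))) p)) ((\d.(\e.((d e) e))) (((\f.(\g.(\h.((f h) (g h))))) (\f.(\g.(\h.((f h) (g h)))))) (\d.(\e.((d e) e)))))))) u)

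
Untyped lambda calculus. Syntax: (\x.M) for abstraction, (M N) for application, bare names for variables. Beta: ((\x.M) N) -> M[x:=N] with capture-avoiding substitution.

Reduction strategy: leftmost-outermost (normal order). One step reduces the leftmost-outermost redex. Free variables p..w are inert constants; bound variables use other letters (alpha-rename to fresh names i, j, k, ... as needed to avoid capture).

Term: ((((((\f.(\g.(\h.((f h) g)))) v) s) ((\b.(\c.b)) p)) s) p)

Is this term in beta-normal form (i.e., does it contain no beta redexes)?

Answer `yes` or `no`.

Answer: no

Derivation:
Term: ((((((\f.(\g.(\h.((f h) g)))) v) s) ((\b.(\c.b)) p)) s) p)
Found 2 beta redex(es).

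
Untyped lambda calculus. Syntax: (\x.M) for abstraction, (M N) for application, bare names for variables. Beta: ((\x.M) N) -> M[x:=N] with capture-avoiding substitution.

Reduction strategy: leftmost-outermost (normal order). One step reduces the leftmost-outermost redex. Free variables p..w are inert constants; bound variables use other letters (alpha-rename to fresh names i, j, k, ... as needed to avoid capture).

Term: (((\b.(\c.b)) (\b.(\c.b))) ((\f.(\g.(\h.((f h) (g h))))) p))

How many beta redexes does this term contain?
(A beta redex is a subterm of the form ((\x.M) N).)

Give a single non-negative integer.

Answer: 2

Derivation:
Term: (((\b.(\c.b)) (\b.(\c.b))) ((\f.(\g.(\h.((f h) (g h))))) p))
  Redex: ((\b.(\c.b)) (\b.(\c.b)))
  Redex: ((\f.(\g.(\h.((f h) (g h))))) p)
Total redexes: 2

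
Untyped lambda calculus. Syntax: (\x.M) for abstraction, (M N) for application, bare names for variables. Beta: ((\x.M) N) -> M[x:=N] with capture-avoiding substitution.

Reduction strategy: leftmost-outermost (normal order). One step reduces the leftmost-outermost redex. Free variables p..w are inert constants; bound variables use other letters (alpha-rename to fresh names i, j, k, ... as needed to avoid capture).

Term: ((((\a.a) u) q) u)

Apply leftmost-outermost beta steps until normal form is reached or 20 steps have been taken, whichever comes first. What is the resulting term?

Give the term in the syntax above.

Answer: ((u q) u)

Derivation:
Step 0: ((((\a.a) u) q) u)
Step 1: ((u q) u)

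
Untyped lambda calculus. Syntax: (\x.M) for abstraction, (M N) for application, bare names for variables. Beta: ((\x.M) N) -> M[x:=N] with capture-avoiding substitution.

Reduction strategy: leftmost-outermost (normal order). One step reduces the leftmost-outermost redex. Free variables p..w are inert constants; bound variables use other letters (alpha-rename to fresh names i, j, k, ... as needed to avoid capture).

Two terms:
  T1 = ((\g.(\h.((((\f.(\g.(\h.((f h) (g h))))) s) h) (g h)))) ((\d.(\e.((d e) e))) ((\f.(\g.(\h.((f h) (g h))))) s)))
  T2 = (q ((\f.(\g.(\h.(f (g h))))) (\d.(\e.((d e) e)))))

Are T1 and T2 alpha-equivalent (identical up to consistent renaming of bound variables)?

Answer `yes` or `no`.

Answer: no

Derivation:
Term 1: ((\g.(\h.((((\f.(\g.(\h.((f h) (g h))))) s) h) (g h)))) ((\d.(\e.((d e) e))) ((\f.(\g.(\h.((f h) (g h))))) s)))
Term 2: (q ((\f.(\g.(\h.(f (g h))))) (\d.(\e.((d e) e)))))
Alpha-equivalence: compare structure up to binder renaming.
Result: False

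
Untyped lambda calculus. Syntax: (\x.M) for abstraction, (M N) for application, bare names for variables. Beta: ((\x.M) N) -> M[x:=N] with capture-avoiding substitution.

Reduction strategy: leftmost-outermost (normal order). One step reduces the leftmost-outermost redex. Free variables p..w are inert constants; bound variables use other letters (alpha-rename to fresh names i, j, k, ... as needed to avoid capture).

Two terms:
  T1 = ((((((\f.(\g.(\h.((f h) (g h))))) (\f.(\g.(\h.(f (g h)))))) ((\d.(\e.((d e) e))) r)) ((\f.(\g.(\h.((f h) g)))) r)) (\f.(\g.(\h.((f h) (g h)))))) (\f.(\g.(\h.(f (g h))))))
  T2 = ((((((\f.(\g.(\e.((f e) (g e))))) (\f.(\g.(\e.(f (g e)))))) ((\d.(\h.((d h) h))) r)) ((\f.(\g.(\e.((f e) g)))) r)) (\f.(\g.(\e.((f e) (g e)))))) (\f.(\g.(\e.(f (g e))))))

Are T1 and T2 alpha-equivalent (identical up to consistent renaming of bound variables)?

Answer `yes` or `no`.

Answer: yes

Derivation:
Term 1: ((((((\f.(\g.(\h.((f h) (g h))))) (\f.(\g.(\h.(f (g h)))))) ((\d.(\e.((d e) e))) r)) ((\f.(\g.(\h.((f h) g)))) r)) (\f.(\g.(\h.((f h) (g h)))))) (\f.(\g.(\h.(f (g h))))))
Term 2: ((((((\f.(\g.(\e.((f e) (g e))))) (\f.(\g.(\e.(f (g e)))))) ((\d.(\h.((d h) h))) r)) ((\f.(\g.(\e.((f e) g)))) r)) (\f.(\g.(\e.((f e) (g e)))))) (\f.(\g.(\e.(f (g e))))))
Alpha-equivalence: compare structure up to binder renaming.
Result: True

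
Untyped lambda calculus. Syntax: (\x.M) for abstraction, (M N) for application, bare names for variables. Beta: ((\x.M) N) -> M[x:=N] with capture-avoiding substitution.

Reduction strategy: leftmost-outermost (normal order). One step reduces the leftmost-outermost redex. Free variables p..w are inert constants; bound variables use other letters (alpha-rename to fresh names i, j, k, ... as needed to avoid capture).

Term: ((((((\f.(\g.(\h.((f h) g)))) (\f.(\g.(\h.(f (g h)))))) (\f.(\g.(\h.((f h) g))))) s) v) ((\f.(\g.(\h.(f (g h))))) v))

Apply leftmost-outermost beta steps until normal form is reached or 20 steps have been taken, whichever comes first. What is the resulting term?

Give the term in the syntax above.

Answer: ((s (\g.(\h.((v h) g)))) (\g.(\h.(v (g h)))))

Derivation:
Step 0: ((((((\f.(\g.(\h.((f h) g)))) (\f.(\g.(\h.(f (g h)))))) (\f.(\g.(\h.((f h) g))))) s) v) ((\f.(\g.(\h.(f (g h))))) v))
Step 1: (((((\g.(\h.(((\f.(\g.(\h.(f (g h))))) h) g))) (\f.(\g.(\h.((f h) g))))) s) v) ((\f.(\g.(\h.(f (g h))))) v))
Step 2: ((((\h.(((\f.(\g.(\h.(f (g h))))) h) (\f.(\g.(\h.((f h) g)))))) s) v) ((\f.(\g.(\h.(f (g h))))) v))
Step 3: (((((\f.(\g.(\h.(f (g h))))) s) (\f.(\g.(\h.((f h) g))))) v) ((\f.(\g.(\h.(f (g h))))) v))
Step 4: ((((\g.(\h.(s (g h)))) (\f.(\g.(\h.((f h) g))))) v) ((\f.(\g.(\h.(f (g h))))) v))
Step 5: (((\h.(s ((\f.(\g.(\h.((f h) g)))) h))) v) ((\f.(\g.(\h.(f (g h))))) v))
Step 6: ((s ((\f.(\g.(\h.((f h) g)))) v)) ((\f.(\g.(\h.(f (g h))))) v))
Step 7: ((s (\g.(\h.((v h) g)))) ((\f.(\g.(\h.(f (g h))))) v))
Step 8: ((s (\g.(\h.((v h) g)))) (\g.(\h.(v (g h)))))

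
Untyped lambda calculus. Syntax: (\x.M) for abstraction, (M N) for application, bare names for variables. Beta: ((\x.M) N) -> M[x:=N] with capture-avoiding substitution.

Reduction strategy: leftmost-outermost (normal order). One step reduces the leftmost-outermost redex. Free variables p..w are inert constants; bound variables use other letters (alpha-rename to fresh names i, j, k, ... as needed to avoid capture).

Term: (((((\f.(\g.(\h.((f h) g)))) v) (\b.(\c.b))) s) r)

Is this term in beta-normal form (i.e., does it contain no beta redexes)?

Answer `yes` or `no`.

Answer: no

Derivation:
Term: (((((\f.(\g.(\h.((f h) g)))) v) (\b.(\c.b))) s) r)
Found 1 beta redex(es).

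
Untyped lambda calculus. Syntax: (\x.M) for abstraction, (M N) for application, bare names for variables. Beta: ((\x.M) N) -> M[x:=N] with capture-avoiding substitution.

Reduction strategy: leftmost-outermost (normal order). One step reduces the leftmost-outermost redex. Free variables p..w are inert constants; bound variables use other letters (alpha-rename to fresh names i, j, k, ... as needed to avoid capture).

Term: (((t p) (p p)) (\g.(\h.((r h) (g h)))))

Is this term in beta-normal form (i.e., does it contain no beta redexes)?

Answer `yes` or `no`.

Answer: yes

Derivation:
Term: (((t p) (p p)) (\g.(\h.((r h) (g h)))))
No beta redexes found.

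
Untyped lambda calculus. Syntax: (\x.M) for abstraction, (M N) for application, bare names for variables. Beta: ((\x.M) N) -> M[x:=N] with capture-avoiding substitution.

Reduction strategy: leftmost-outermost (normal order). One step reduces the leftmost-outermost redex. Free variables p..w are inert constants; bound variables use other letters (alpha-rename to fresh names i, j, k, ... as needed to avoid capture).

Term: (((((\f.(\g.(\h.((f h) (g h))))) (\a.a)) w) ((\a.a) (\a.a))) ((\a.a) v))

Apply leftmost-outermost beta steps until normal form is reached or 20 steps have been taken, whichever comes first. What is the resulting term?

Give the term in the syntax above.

Answer: ((w (\a.a)) v)

Derivation:
Step 0: (((((\f.(\g.(\h.((f h) (g h))))) (\a.a)) w) ((\a.a) (\a.a))) ((\a.a) v))
Step 1: ((((\g.(\h.(((\a.a) h) (g h)))) w) ((\a.a) (\a.a))) ((\a.a) v))
Step 2: (((\h.(((\a.a) h) (w h))) ((\a.a) (\a.a))) ((\a.a) v))
Step 3: ((((\a.a) ((\a.a) (\a.a))) (w ((\a.a) (\a.a)))) ((\a.a) v))
Step 4: ((((\a.a) (\a.a)) (w ((\a.a) (\a.a)))) ((\a.a) v))
Step 5: (((\a.a) (w ((\a.a) (\a.a)))) ((\a.a) v))
Step 6: ((w ((\a.a) (\a.a))) ((\a.a) v))
Step 7: ((w (\a.a)) ((\a.a) v))
Step 8: ((w (\a.a)) v)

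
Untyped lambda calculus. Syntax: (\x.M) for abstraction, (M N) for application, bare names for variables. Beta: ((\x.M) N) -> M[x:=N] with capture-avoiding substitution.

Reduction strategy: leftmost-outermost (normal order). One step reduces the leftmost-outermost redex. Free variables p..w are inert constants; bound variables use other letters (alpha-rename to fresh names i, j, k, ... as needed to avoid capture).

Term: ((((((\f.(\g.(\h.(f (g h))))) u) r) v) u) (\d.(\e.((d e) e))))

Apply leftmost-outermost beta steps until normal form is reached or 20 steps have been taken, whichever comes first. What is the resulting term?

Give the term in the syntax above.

Step 0: ((((((\f.(\g.(\h.(f (g h))))) u) r) v) u) (\d.(\e.((d e) e))))
Step 1: (((((\g.(\h.(u (g h)))) r) v) u) (\d.(\e.((d e) e))))
Step 2: ((((\h.(u (r h))) v) u) (\d.(\e.((d e) e))))
Step 3: (((u (r v)) u) (\d.(\e.((d e) e))))

Answer: (((u (r v)) u) (\d.(\e.((d e) e))))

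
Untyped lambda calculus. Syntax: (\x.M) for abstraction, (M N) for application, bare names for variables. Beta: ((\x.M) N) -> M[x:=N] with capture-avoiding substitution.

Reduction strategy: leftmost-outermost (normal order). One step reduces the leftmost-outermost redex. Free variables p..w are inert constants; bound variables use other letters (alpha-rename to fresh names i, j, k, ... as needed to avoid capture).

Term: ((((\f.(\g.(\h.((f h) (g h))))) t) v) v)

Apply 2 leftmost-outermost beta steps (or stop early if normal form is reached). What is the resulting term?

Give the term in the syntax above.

Step 0: ((((\f.(\g.(\h.((f h) (g h))))) t) v) v)
Step 1: (((\g.(\h.((t h) (g h)))) v) v)
Step 2: ((\h.((t h) (v h))) v)

Answer: ((\h.((t h) (v h))) v)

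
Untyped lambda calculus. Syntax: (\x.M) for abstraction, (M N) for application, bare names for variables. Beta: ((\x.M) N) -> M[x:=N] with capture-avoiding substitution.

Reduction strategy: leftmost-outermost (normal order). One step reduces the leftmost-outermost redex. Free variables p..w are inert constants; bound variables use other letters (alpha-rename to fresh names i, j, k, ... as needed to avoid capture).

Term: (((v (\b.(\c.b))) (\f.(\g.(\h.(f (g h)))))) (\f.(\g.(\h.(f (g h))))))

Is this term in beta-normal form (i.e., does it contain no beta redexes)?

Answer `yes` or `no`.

Answer: yes

Derivation:
Term: (((v (\b.(\c.b))) (\f.(\g.(\h.(f (g h)))))) (\f.(\g.(\h.(f (g h))))))
No beta redexes found.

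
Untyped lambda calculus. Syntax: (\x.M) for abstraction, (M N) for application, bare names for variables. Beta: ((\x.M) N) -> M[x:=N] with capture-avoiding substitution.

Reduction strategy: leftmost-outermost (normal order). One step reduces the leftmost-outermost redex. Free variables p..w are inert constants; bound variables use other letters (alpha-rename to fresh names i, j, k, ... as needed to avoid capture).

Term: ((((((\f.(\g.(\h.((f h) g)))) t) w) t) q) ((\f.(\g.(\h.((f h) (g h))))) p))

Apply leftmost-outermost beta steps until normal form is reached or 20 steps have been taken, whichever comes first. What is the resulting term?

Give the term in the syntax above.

Answer: ((((t t) w) q) (\g.(\h.((p h) (g h)))))

Derivation:
Step 0: ((((((\f.(\g.(\h.((f h) g)))) t) w) t) q) ((\f.(\g.(\h.((f h) (g h))))) p))
Step 1: (((((\g.(\h.((t h) g))) w) t) q) ((\f.(\g.(\h.((f h) (g h))))) p))
Step 2: ((((\h.((t h) w)) t) q) ((\f.(\g.(\h.((f h) (g h))))) p))
Step 3: ((((t t) w) q) ((\f.(\g.(\h.((f h) (g h))))) p))
Step 4: ((((t t) w) q) (\g.(\h.((p h) (g h)))))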